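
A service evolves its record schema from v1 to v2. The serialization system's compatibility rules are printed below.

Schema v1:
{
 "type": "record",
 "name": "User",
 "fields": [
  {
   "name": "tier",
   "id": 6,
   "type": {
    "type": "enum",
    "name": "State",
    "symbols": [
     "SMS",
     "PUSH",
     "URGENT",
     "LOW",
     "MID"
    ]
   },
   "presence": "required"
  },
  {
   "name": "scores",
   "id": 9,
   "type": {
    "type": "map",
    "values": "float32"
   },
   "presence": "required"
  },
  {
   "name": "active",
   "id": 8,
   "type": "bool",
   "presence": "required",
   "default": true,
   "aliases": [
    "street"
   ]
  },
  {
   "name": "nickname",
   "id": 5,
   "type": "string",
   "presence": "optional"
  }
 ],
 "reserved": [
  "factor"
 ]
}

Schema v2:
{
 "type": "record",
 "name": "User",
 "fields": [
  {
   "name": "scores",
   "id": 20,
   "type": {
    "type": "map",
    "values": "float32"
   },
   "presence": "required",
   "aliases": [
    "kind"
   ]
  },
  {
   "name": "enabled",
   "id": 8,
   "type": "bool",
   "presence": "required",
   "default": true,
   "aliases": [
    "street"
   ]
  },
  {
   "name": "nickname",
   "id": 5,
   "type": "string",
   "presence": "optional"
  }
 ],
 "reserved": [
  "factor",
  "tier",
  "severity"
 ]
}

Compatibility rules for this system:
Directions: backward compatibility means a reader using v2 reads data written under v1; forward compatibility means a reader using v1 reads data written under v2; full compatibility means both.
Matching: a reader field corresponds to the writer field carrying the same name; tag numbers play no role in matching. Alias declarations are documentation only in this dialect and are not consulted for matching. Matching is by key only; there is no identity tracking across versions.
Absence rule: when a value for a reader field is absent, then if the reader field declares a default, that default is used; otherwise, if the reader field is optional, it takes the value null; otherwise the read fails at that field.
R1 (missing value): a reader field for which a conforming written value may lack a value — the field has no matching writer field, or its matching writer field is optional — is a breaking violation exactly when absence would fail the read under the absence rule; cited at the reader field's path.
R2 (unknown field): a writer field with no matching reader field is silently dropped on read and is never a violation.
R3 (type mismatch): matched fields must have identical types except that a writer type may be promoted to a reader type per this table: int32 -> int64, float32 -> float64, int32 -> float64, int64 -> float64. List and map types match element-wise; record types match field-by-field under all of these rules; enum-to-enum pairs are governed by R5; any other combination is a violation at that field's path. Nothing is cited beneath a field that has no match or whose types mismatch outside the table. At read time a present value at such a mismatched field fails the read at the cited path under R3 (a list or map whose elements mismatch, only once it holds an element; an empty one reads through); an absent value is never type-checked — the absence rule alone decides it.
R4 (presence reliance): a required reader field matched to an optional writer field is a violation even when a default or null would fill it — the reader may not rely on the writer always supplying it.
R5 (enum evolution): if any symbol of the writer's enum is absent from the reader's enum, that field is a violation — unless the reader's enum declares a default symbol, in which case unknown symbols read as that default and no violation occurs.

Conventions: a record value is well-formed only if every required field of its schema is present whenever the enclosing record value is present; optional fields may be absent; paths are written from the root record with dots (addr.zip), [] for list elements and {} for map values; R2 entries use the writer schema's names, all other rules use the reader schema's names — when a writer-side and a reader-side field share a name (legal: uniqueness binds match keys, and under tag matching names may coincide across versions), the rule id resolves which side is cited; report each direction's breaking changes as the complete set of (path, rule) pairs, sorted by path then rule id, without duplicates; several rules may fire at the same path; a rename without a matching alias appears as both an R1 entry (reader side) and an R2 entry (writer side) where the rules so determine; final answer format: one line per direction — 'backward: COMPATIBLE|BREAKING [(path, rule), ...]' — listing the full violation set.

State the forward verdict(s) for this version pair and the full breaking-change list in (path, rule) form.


the writer's type comes first in each User pair
forward on User — v1 reading data written by v2:
  no writer field matches reader tier
  map<string, float32> -> map<string, float32>, writer required: scores aligns to scores
  no writer field matches reader active
  string -> string, writer optional: nickname aligns to nickname
  writer field enabled has no reader counterpart
  breaking: (tier, R1)
  => 1 violation(s): forward is BREAKING for User
diffs on User not affecting the asked answer:
  field scores in record User: tag 9 changed to 20 -> fires no rule on User, leaving the asked answer as it is
  renamed field active to enabled in record User -> fires no rule on User, leaving the asked answer as it is

forward: BREAKING [(tier, R1)]


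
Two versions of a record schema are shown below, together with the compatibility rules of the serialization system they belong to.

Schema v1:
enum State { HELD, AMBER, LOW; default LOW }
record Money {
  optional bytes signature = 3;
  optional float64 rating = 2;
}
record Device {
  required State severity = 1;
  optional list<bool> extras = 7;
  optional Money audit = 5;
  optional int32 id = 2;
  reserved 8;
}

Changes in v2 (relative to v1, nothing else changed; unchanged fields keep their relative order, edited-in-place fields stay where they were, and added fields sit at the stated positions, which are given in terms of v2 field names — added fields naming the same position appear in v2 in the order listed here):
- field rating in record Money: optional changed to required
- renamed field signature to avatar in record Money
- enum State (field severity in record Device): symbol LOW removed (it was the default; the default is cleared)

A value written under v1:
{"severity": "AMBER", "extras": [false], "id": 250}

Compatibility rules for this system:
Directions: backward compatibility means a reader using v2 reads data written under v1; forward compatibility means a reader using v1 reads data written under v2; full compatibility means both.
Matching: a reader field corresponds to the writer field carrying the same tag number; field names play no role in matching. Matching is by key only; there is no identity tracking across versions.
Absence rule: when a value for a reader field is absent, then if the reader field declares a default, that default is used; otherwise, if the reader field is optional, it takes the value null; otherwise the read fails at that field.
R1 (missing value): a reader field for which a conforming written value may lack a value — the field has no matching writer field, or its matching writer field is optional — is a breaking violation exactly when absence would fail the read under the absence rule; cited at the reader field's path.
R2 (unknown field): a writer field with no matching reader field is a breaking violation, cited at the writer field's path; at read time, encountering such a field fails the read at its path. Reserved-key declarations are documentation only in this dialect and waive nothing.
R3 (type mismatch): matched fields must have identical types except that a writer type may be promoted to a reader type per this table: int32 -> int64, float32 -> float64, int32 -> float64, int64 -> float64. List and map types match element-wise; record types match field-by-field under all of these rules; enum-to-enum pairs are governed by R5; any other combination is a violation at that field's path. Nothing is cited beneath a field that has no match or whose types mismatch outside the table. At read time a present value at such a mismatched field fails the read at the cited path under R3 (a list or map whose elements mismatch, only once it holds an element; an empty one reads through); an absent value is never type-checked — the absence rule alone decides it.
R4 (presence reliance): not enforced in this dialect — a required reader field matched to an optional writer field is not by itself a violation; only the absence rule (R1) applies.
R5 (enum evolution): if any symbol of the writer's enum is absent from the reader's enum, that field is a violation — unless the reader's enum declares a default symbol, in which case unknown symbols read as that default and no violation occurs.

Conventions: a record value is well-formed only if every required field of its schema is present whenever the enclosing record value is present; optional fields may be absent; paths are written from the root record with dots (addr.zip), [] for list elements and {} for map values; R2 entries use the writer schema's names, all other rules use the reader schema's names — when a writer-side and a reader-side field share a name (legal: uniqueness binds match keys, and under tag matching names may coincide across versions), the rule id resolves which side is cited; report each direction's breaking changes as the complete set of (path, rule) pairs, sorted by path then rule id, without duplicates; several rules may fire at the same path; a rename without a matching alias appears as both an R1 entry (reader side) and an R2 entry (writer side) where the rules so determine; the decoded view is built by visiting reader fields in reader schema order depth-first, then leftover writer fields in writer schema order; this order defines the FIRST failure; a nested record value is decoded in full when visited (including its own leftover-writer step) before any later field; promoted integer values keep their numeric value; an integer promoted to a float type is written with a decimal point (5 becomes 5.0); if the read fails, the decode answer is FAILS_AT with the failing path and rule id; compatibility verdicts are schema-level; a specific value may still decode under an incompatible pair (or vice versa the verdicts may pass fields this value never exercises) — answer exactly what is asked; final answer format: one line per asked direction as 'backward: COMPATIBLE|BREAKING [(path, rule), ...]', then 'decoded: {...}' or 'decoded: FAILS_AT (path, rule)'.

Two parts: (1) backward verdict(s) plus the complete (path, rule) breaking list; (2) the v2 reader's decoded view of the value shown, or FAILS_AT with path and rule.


backward: BREAKING [(audit.rating, R1), (severity, R5)]; decoded: {"severity": "AMBER", "extras": [false], "audit": null, "id": 250}

each type pair in Device: writer, then reader
backward for Device (reader v2, writer v1):
  State -> State, writer required: severity aligns to severity
  list<bool> -> list<bool>, writer optional: extras aligns to extras
  Money -> Money, writer optional: audit aligns to audit
  int32 -> int32, writer optional: id aligns to id
  bytes -> bytes, writer optional: audit.avatar aligns to audit.signature
  float64 -> float64, writer optional: audit.rating aligns to audit.rating
  rule R1 violated at audit.rating
  rule R5 violated at severity
  => 2 violation(s): backward is BREAKING for Device
decode (reader v2):
  severity := "AMBER"
  extras := [false]
  audit := null (not supplied -> null)
  id := 250
  => decoded: {"severity": "AMBER", "extras": [false], "audit": null, "id": 250}
the rest of the Device diff is inert for this question:
  renamed field signature to avatar in record Money -> inert for the asked Device verdict: nothing fires


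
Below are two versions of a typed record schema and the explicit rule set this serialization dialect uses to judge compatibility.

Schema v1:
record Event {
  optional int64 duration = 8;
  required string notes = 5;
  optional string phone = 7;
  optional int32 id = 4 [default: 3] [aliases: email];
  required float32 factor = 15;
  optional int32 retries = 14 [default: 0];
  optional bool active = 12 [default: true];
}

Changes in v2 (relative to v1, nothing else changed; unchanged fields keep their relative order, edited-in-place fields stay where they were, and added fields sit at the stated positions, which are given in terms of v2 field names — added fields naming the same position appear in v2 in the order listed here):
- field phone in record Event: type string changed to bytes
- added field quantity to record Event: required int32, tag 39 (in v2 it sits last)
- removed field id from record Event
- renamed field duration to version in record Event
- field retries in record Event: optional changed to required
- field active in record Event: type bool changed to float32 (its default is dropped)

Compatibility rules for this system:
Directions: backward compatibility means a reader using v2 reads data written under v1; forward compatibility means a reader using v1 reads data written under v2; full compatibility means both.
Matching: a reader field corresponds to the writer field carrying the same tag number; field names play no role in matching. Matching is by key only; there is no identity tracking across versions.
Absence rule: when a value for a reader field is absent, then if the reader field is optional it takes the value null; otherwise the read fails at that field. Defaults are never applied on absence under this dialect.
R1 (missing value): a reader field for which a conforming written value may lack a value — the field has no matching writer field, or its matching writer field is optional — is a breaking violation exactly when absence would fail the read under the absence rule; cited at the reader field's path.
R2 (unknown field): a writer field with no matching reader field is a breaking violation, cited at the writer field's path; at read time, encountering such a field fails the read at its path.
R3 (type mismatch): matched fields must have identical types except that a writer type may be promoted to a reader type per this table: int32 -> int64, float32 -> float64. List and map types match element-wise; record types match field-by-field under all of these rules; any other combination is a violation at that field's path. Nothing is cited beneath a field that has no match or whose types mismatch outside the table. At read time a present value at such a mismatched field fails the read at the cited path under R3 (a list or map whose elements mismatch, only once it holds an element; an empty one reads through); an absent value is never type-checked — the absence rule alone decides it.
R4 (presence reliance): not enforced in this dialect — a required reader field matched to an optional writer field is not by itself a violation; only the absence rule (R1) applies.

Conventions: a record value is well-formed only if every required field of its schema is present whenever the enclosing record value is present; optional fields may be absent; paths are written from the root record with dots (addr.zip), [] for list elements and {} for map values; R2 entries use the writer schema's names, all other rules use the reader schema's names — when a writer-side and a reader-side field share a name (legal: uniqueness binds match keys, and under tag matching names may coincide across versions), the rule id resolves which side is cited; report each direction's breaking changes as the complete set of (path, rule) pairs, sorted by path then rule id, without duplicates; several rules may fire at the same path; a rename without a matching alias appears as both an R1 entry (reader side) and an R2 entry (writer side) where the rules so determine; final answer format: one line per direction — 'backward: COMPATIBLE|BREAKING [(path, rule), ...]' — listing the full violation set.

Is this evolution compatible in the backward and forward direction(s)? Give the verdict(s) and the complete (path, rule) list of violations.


each type pair in Event: writer, then reader
checking backward for Event: reader v2 against writer v1:
  version <- duration (int64 -> int64, writer optional)
  notes <- notes (string -> string, writer required)
  phone <- phone (string -> bytes, writer optional)
  factor <- factor (float32 -> float32, writer required)
  retries <- retries (int32 -> int32, writer optional)
  active <- active (bool -> float32, writer optional)
  quantity: no writer-side match
  leftover writer field: id
  R3 fires at active
  R2 fires at id
  R3 fires at phone
  R1 fires at quantity
  R1 fires at retries
  => backward verdict for Event: BREAKING, 5 violation(s)
checking forward for Event: reader v1 against writer v2:
  duration <- version (int64 -> int64, writer optional)
  notes <- notes (string -> string, writer required)
  phone <- phone (bytes -> string, writer optional)
  id: no writer-side match
  factor <- factor (float32 -> float32, writer required)
  retries <- retries (int32 -> int32, writer required)
  active <- active (float32 -> bool, writer optional)
  leftover writer field: quantity
  R3 fires at active
  R3 fires at phone
  R2 fires at quantity
  => forward verdict for Event: BREAKING, 3 violation(s)

backward: BREAKING [(active, R3), (id, R2), (phone, R3), (quantity, R1), (retries, R1)]; forward: BREAKING [(active, R3), (phone, R3), (quantity, R2)]


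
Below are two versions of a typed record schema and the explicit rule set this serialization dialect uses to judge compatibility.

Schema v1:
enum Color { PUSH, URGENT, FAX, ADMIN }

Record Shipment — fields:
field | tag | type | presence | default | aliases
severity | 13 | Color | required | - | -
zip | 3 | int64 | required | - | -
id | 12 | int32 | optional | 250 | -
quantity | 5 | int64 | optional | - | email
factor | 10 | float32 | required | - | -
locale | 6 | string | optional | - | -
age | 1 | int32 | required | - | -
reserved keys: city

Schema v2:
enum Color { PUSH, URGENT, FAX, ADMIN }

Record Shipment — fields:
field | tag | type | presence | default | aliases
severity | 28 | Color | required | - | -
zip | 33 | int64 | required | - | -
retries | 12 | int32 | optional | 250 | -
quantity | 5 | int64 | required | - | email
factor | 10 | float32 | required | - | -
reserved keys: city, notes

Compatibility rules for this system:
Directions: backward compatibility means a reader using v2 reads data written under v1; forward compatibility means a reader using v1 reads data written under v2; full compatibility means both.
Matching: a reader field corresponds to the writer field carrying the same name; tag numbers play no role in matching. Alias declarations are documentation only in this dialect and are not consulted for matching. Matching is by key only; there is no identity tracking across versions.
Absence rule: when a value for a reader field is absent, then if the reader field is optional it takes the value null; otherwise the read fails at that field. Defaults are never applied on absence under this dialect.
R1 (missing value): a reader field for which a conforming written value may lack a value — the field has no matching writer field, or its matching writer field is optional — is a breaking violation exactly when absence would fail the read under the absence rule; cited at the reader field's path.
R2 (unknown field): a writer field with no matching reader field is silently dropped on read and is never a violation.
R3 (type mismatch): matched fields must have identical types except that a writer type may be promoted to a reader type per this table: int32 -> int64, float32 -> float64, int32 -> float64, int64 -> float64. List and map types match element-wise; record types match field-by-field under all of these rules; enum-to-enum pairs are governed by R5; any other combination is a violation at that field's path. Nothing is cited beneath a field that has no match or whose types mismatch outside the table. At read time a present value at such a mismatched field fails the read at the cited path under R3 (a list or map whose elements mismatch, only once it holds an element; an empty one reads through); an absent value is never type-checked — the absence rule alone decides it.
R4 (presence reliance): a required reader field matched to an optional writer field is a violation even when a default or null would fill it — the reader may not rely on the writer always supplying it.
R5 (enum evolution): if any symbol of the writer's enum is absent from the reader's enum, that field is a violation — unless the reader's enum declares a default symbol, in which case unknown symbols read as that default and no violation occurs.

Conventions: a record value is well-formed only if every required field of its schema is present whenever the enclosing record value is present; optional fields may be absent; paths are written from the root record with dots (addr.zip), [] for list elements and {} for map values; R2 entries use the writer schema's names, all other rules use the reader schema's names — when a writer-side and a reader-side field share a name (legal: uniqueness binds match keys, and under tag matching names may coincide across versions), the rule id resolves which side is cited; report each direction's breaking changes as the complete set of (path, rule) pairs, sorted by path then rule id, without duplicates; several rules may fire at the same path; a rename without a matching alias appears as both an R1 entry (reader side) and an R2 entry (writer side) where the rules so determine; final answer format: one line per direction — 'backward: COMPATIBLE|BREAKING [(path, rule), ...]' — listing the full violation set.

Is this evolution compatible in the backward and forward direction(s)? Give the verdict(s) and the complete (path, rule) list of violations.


backward: BREAKING [(quantity, R1), (quantity, R4)]; forward: BREAKING [(age, R1)]

the writer's type comes first in each Shipment pair
backward for Shipment (reader v2, writer v1):
  severity: Color -> Color, writer required; from severity
  zip: int64 -> int64, writer required; from zip
  retries: no writer-side match
  quantity: int64 -> int64, writer optional; from quantity
  factor: float32 -> float32, writer required; from factor
  id (writer side), unknown to reader
  locale (writer side), unknown to reader
  age (writer side), unknown to reader
  breaking: (quantity, R1)
  breaking: (quantity, R4)
  backward on Shipment therefore BREAKING (2)
forward for Shipment (reader v1, writer v2):
  severity: Color -> Color, writer required; from severity
  zip: int64 -> int64, writer required; from zip
  id: no writer-side match
  quantity: int64 -> int64, writer required; from quantity
  factor: float32 -> float32, writer required; from factor
  locale: no writer-side match
  age: no writer-side match
  retries (writer side), unknown to reader
  breaking: (age, R1)
  forward on Shipment therefore BREAKING (1)


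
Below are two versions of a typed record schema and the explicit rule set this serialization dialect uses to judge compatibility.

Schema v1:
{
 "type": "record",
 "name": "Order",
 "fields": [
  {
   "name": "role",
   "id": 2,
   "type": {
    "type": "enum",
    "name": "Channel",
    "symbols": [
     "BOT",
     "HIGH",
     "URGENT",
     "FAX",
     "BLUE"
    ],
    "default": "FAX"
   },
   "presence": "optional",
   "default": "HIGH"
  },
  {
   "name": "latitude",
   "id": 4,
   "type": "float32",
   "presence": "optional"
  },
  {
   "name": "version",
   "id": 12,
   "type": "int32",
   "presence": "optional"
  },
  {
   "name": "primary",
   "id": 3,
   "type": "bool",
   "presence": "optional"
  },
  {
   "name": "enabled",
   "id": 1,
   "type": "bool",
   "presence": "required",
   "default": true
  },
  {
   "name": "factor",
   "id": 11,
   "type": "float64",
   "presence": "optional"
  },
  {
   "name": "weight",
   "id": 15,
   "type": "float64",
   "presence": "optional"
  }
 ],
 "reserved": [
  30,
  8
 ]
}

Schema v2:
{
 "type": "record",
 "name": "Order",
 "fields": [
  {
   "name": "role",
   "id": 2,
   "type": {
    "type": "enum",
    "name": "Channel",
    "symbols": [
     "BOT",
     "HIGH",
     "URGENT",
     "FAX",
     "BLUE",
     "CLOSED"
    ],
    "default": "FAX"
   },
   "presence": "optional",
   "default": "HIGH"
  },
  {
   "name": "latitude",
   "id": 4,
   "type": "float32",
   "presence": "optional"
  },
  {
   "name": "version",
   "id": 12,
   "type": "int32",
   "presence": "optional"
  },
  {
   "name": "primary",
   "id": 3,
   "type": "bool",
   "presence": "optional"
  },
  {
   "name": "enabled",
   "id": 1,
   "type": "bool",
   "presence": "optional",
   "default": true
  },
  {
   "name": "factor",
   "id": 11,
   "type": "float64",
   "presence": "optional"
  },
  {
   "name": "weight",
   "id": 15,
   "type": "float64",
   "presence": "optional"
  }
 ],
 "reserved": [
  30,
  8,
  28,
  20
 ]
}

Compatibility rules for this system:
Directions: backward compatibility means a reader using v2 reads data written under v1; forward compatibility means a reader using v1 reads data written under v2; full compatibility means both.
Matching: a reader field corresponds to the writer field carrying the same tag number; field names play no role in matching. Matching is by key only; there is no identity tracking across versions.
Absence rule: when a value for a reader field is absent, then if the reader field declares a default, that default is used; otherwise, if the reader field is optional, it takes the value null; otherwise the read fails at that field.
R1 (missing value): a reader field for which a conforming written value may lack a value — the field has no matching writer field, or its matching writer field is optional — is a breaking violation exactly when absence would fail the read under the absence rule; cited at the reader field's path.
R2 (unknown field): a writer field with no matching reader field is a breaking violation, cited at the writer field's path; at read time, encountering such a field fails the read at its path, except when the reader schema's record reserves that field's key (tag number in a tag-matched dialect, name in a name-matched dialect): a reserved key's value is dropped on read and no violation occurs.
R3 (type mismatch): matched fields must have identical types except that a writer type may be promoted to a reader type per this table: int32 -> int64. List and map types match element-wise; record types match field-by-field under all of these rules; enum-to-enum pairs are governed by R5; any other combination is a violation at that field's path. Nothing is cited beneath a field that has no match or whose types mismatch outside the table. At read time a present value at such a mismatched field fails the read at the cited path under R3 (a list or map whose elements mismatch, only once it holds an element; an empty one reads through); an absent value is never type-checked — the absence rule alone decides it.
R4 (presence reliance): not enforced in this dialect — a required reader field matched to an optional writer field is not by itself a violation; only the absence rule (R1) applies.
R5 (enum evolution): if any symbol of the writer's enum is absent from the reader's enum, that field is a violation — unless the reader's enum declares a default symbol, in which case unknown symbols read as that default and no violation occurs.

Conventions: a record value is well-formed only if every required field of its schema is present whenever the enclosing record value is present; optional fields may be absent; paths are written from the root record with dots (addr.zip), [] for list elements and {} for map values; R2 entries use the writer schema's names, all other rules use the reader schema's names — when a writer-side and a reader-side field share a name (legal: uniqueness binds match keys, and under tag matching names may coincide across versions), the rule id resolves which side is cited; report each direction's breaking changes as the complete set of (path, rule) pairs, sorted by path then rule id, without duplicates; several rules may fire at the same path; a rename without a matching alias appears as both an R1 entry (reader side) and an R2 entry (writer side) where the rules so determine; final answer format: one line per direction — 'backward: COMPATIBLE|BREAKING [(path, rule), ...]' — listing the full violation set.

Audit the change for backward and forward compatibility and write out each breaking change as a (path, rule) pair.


arrows below run writer -> reader for Order
backward for Order (reader v2, writer v1):
  role: Channel -> Channel, writer optional; from role
  latitude: float32 -> float32, writer optional; from latitude
  version: int32 -> int32, writer optional; from version
  primary: bool -> bool, writer optional; from primary
  enabled: bool -> bool, writer required; from enabled
  factor: float64 -> float64, writer optional; from factor
  weight: float64 -> float64, writer optional; from weight
  => backward: COMPATIBLE
forward for Order (reader v1, writer v2):
  role: Channel -> Channel, writer optional; from role
  latitude: float32 -> float32, writer optional; from latitude
  version: int32 -> int32, writer optional; from version
  primary: bool -> bool, writer optional; from primary
  enabled: bool -> bool, writer optional; from enabled
  factor: float64 -> float64, writer optional; from factor
  weight: float64 -> float64, writer optional; from weight
  => forward: COMPATIBLE

backward: COMPATIBLE []; forward: COMPATIBLE []


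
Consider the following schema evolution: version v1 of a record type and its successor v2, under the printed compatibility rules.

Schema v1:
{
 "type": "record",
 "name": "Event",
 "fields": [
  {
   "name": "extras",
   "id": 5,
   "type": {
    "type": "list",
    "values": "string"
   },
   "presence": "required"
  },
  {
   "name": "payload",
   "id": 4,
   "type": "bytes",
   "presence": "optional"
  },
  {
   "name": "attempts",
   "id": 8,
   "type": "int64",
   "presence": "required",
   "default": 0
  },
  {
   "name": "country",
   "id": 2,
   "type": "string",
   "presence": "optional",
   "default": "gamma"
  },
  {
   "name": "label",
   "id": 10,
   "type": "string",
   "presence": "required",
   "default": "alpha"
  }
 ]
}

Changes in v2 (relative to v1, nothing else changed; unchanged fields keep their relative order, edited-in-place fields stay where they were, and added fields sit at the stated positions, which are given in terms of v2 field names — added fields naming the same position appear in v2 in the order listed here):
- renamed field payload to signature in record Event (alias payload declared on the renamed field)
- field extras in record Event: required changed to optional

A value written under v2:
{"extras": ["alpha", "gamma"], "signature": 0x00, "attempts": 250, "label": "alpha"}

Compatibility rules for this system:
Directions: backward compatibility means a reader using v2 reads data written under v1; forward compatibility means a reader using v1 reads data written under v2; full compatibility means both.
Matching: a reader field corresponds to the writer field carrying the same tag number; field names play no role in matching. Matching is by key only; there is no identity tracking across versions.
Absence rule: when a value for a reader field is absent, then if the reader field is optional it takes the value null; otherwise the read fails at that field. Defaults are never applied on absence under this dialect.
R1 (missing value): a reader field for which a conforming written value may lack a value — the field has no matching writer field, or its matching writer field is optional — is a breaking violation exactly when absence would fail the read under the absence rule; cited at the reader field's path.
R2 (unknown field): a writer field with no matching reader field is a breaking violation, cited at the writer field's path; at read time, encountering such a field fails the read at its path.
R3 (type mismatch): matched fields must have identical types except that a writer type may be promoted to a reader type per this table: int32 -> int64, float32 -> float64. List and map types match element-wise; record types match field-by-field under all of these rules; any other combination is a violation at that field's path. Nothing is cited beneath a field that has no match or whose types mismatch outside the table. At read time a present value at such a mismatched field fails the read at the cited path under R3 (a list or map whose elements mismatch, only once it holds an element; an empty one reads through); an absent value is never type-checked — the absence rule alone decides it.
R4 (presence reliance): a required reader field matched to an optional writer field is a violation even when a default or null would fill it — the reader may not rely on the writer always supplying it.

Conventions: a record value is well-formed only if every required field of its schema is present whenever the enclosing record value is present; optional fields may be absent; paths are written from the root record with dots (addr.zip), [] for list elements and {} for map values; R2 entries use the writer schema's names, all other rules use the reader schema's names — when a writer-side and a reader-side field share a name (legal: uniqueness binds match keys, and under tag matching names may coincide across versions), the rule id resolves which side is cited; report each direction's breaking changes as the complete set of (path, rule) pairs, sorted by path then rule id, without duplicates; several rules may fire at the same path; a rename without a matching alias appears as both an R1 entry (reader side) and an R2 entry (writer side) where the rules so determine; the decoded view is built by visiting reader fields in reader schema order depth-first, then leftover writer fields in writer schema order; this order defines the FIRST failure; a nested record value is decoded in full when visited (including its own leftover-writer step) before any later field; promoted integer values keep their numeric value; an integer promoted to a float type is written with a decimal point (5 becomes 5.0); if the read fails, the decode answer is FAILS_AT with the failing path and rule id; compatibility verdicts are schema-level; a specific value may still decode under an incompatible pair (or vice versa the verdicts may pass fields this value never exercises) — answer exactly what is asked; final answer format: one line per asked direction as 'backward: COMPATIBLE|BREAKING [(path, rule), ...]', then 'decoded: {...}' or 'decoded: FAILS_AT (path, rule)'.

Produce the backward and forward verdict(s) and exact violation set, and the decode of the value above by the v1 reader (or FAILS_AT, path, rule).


backward: COMPATIBLE []; forward: BREAKING [(extras, R1), (extras, R4)]; decoded: {"extras": ["alpha", "gamma"], "payload": 0x00, "attempts": 250, "country": null, "label": "alpha"}

the writer's type comes first in each Event pair
backward analysis of Event with v2 as reader and v1 as writer:
  extras <- extras (list<string> -> list<string>, writer required)
  signature <- payload (bytes -> bytes, writer optional)
  attempts <- attempts (int64 -> int64, writer required)
  country <- country (string -> string, writer optional)
  label <- label (string -> string, writer required)
  nothing fires on Event: backward is COMPATIBLE
forward analysis of Event with v1 as reader and v2 as writer:
  extras <- extras (list<string> -> list<string>, writer optional)
  payload <- signature (bytes -> bytes, writer optional)
  attempts <- attempts (int64 -> int64, writer required)
  country <- country (string -> string, writer optional)
  label <- label (string -> string, writer required)
  violation R1 at extras
  violation R4 at extras
  => 2 violation(s): forward is BREAKING for Event
decode (reader v1):
  extras := ["alpha", "gamma"]
  payload := 0x00 (from writer signature)
  attempts := 250
  country := null (absent, optional -> null)
  label := "alpha"
  => decoded: {"extras": ["alpha", "gamma"], "payload": 0x00, "attempts": 250, "country": null, "label": "alpha"}


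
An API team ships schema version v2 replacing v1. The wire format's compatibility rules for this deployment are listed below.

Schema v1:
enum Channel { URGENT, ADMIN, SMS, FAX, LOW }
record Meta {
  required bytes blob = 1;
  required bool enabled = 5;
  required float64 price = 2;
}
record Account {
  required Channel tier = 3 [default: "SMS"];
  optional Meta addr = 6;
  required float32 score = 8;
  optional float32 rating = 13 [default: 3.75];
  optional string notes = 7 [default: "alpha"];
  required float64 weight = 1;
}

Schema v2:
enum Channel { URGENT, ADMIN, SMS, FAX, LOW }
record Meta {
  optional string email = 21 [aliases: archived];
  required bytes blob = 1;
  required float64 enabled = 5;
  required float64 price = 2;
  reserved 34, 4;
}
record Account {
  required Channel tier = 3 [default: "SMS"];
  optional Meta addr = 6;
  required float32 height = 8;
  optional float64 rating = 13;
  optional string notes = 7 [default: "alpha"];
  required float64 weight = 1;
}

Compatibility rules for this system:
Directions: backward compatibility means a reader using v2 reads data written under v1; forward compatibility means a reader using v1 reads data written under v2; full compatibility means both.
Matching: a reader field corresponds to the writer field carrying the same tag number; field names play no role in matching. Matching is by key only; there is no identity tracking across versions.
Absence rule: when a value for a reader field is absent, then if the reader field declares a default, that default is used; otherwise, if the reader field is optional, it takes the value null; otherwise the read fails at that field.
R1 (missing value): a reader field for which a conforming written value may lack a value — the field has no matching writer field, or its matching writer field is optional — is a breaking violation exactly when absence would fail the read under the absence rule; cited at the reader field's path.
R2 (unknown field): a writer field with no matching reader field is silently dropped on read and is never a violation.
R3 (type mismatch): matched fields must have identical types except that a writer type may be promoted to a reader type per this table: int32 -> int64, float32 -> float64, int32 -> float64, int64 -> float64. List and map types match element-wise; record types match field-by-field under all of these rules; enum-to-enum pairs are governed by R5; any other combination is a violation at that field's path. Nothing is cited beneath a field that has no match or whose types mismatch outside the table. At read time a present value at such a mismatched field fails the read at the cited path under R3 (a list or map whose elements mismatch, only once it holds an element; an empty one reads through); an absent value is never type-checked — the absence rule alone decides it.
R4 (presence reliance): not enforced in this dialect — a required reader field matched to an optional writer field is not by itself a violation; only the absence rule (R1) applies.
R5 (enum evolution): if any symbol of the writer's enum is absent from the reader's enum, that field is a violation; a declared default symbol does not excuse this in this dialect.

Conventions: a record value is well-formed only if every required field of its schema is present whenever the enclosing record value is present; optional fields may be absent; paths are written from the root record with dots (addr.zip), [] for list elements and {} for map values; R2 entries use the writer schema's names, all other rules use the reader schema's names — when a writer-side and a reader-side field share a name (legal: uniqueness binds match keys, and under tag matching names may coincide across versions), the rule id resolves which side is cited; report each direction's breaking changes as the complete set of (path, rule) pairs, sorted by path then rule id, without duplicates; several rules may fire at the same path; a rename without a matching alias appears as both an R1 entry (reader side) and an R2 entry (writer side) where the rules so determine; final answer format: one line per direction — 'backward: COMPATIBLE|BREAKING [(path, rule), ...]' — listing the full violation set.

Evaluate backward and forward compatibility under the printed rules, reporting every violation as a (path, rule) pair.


backward: BREAKING [(addr.enabled, R3)]; forward: BREAKING [(addr.enabled, R3), (rating, R3)]

in Account below, arrows point writer -> reader
backward on Account — v2 reading data written by v1:
  tier <- tier (Channel -> Channel, writer required)
  addr <- addr (Meta -> Meta, writer optional)
  height <- score (float32 -> float32, writer required)
  rating <- rating (float32 -> float64, writer optional)
  notes <- notes (string -> string, writer optional)
  weight <- weight (float64 -> float64, writer required)
  addr.email: no writer-side match
  addr.blob <- addr.blob (bytes -> bytes, writer required)
  addr.enabled <- addr.enabled (bool -> float64, writer required)
  addr.price <- addr.price (float64 -> float64, writer required)
  breaking: (addr.enabled, R3)
  backward on Account therefore BREAKING (1)
forward on Account — v1 reading data written by v2:
  tier <- tier (Channel -> Channel, writer required)
  addr <- addr (Meta -> Meta, writer optional)
  score <- height (float32 -> float32, writer required)
  rating <- rating (float64 -> float32, writer optional)
  notes <- notes (string -> string, writer optional)
  weight <- weight (float64 -> float64, writer required)
  addr.blob <- addr.blob (bytes -> bytes, writer required)
  addr.enabled <- addr.enabled (float64 -> bool, writer required)
  addr.price <- addr.price (float64 -> float64, writer required)
  addr.email (writer side), unknown to reader
  breaking: (addr.enabled, R3)
  breaking: (rating, R3)
  forward on Account therefore BREAKING (2)
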